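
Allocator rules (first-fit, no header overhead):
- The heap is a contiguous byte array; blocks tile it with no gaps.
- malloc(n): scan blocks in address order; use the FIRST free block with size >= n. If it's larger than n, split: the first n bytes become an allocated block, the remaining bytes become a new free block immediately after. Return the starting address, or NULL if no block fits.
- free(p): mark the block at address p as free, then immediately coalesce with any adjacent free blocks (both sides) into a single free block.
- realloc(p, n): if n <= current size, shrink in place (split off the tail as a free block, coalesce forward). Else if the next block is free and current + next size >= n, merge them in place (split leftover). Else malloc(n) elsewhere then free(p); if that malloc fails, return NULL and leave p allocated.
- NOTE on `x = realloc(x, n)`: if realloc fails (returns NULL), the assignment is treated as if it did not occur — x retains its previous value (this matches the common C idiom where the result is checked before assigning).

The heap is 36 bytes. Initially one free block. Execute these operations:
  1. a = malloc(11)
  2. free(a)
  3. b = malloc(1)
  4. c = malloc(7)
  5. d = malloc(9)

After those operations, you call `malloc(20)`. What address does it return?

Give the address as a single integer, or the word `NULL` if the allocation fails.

Answer: NULL

Derivation:
Op 1: a = malloc(11) -> a = 0; heap: [0-10 ALLOC][11-35 FREE]
Op 2: free(a) -> (freed a); heap: [0-35 FREE]
Op 3: b = malloc(1) -> b = 0; heap: [0-0 ALLOC][1-35 FREE]
Op 4: c = malloc(7) -> c = 1; heap: [0-0 ALLOC][1-7 ALLOC][8-35 FREE]
Op 5: d = malloc(9) -> d = 8; heap: [0-0 ALLOC][1-7 ALLOC][8-16 ALLOC][17-35 FREE]
malloc(20): first-fit scan over [0-0 ALLOC][1-7 ALLOC][8-16 ALLOC][17-35 FREE] -> NULL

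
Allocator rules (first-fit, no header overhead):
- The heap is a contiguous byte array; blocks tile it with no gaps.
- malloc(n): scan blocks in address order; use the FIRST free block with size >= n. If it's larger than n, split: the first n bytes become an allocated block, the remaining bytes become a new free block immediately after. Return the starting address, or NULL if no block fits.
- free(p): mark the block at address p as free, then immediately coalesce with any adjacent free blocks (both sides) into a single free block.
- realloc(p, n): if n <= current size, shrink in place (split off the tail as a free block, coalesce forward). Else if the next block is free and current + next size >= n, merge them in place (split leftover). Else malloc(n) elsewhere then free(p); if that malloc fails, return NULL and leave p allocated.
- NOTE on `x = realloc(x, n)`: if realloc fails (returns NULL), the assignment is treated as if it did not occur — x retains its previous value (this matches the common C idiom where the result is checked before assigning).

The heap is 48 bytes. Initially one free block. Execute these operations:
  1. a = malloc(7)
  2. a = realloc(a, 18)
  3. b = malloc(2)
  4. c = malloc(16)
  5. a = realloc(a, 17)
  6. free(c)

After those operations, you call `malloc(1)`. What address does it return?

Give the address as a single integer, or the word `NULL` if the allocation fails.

Op 1: a = malloc(7) -> a = 0; heap: [0-6 ALLOC][7-47 FREE]
Op 2: a = realloc(a, 18) -> a = 0; heap: [0-17 ALLOC][18-47 FREE]
Op 3: b = malloc(2) -> b = 18; heap: [0-17 ALLOC][18-19 ALLOC][20-47 FREE]
Op 4: c = malloc(16) -> c = 20; heap: [0-17 ALLOC][18-19 ALLOC][20-35 ALLOC][36-47 FREE]
Op 5: a = realloc(a, 17) -> a = 0; heap: [0-16 ALLOC][17-17 FREE][18-19 ALLOC][20-35 ALLOC][36-47 FREE]
Op 6: free(c) -> (freed c); heap: [0-16 ALLOC][17-17 FREE][18-19 ALLOC][20-47 FREE]
malloc(1): first-fit scan over [0-16 ALLOC][17-17 FREE][18-19 ALLOC][20-47 FREE] -> 17

Answer: 17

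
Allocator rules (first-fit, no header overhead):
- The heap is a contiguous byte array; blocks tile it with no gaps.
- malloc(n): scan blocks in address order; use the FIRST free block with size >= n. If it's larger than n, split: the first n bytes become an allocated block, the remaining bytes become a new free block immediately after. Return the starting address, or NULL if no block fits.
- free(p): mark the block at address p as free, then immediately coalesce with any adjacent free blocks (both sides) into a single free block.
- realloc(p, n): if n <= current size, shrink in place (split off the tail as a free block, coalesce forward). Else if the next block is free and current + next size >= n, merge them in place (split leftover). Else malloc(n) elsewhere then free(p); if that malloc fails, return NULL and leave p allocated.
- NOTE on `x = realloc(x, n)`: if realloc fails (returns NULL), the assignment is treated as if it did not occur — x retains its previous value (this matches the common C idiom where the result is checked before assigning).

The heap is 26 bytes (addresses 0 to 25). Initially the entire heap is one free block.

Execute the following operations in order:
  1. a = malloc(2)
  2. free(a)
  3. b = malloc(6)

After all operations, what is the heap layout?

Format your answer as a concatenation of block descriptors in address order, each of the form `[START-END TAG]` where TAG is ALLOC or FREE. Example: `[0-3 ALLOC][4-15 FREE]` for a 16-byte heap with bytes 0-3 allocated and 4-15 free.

Answer: [0-5 ALLOC][6-25 FREE]

Derivation:
Op 1: a = malloc(2) -> a = 0; heap: [0-1 ALLOC][2-25 FREE]
Op 2: free(a) -> (freed a); heap: [0-25 FREE]
Op 3: b = malloc(6) -> b = 0; heap: [0-5 ALLOC][6-25 FREE]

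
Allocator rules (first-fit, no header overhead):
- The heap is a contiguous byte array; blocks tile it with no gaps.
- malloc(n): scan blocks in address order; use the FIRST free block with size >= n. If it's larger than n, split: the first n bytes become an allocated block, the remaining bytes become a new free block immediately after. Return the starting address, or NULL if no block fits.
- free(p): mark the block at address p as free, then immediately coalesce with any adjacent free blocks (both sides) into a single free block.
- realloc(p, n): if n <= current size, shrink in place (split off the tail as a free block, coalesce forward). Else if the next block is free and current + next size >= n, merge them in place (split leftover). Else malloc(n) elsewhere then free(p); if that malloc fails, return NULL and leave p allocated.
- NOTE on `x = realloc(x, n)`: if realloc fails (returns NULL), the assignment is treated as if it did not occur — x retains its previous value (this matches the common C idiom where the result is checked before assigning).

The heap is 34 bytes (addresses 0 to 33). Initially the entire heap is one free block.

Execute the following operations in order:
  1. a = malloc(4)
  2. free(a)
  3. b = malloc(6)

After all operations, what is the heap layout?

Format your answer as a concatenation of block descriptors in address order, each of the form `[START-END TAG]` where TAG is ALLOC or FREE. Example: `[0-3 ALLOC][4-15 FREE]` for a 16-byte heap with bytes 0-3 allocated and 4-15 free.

Answer: [0-5 ALLOC][6-33 FREE]

Derivation:
Op 1: a = malloc(4) -> a = 0; heap: [0-3 ALLOC][4-33 FREE]
Op 2: free(a) -> (freed a); heap: [0-33 FREE]
Op 3: b = malloc(6) -> b = 0; heap: [0-5 ALLOC][6-33 FREE]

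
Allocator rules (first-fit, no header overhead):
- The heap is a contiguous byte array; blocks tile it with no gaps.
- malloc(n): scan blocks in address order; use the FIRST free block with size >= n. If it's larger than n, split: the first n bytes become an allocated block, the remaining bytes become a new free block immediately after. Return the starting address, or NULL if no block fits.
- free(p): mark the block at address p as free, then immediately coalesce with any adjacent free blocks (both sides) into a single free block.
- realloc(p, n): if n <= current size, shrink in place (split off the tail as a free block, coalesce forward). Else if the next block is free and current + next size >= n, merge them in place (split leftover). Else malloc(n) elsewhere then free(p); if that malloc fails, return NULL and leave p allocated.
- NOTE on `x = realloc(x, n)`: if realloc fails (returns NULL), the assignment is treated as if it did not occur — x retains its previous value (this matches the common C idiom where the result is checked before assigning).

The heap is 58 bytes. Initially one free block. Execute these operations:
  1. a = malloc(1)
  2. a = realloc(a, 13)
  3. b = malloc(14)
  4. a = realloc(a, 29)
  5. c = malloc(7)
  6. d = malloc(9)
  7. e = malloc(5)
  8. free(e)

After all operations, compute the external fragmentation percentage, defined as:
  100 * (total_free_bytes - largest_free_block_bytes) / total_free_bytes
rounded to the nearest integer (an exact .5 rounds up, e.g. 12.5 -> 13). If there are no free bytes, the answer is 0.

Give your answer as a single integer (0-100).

Op 1: a = malloc(1) -> a = 0; heap: [0-0 ALLOC][1-57 FREE]
Op 2: a = realloc(a, 13) -> a = 0; heap: [0-12 ALLOC][13-57 FREE]
Op 3: b = malloc(14) -> b = 13; heap: [0-12 ALLOC][13-26 ALLOC][27-57 FREE]
Op 4: a = realloc(a, 29) -> a = 27; heap: [0-12 FREE][13-26 ALLOC][27-55 ALLOC][56-57 FREE]
Op 5: c = malloc(7) -> c = 0; heap: [0-6 ALLOC][7-12 FREE][13-26 ALLOC][27-55 ALLOC][56-57 FREE]
Op 6: d = malloc(9) -> d = NULL; heap: [0-6 ALLOC][7-12 FREE][13-26 ALLOC][27-55 ALLOC][56-57 FREE]
Op 7: e = malloc(5) -> e = 7; heap: [0-6 ALLOC][7-11 ALLOC][12-12 FREE][13-26 ALLOC][27-55 ALLOC][56-57 FREE]
Op 8: free(e) -> (freed e); heap: [0-6 ALLOC][7-12 FREE][13-26 ALLOC][27-55 ALLOC][56-57 FREE]
Free blocks: [6 2] total_free=8 largest=6 -> 100*(8-6)/8 = 200/8 = 25

Answer: 25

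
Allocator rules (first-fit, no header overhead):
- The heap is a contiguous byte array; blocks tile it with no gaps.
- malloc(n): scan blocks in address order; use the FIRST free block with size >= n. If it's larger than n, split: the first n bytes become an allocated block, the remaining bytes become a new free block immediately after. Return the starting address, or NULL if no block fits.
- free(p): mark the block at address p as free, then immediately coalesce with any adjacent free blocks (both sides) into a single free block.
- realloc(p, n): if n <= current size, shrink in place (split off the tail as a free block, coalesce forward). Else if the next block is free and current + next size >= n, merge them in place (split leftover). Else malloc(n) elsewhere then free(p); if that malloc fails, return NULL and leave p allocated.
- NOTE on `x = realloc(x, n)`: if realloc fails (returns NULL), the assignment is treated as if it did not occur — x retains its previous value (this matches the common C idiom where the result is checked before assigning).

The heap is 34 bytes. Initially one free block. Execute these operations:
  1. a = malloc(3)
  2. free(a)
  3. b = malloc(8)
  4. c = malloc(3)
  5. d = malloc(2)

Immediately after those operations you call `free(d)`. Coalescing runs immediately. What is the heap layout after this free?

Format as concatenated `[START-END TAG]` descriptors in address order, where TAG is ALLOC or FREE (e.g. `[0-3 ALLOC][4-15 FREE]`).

Op 1: a = malloc(3) -> a = 0; heap: [0-2 ALLOC][3-33 FREE]
Op 2: free(a) -> (freed a); heap: [0-33 FREE]
Op 3: b = malloc(8) -> b = 0; heap: [0-7 ALLOC][8-33 FREE]
Op 4: c = malloc(3) -> c = 8; heap: [0-7 ALLOC][8-10 ALLOC][11-33 FREE]
Op 5: d = malloc(2) -> d = 11; heap: [0-7 ALLOC][8-10 ALLOC][11-12 ALLOC][13-33 FREE]
free(d): d = 11 -> block [11-12 ALLOC]; mark free, coalesce with adjacent free neighbors -> [0-7 ALLOC][8-10 ALLOC][11-33 FREE]

Answer: [0-7 ALLOC][8-10 ALLOC][11-33 FREE]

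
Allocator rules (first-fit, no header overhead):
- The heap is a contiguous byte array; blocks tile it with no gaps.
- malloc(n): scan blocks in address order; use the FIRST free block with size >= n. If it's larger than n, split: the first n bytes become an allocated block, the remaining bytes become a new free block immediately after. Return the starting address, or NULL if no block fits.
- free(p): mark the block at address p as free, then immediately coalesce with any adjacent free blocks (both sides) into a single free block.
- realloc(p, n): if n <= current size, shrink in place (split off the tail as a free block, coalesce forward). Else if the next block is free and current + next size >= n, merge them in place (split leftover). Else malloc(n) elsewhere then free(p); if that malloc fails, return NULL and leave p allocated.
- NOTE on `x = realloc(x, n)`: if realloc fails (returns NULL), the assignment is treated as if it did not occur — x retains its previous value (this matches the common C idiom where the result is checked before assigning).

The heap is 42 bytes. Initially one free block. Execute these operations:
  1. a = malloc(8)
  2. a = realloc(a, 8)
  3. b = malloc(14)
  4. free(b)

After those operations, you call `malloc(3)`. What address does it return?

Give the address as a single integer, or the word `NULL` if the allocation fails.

Op 1: a = malloc(8) -> a = 0; heap: [0-7 ALLOC][8-41 FREE]
Op 2: a = realloc(a, 8) -> a = 0; heap: [0-7 ALLOC][8-41 FREE]
Op 3: b = malloc(14) -> b = 8; heap: [0-7 ALLOC][8-21 ALLOC][22-41 FREE]
Op 4: free(b) -> (freed b); heap: [0-7 ALLOC][8-41 FREE]
malloc(3): first-fit scan over [0-7 ALLOC][8-41 FREE] -> 8

Answer: 8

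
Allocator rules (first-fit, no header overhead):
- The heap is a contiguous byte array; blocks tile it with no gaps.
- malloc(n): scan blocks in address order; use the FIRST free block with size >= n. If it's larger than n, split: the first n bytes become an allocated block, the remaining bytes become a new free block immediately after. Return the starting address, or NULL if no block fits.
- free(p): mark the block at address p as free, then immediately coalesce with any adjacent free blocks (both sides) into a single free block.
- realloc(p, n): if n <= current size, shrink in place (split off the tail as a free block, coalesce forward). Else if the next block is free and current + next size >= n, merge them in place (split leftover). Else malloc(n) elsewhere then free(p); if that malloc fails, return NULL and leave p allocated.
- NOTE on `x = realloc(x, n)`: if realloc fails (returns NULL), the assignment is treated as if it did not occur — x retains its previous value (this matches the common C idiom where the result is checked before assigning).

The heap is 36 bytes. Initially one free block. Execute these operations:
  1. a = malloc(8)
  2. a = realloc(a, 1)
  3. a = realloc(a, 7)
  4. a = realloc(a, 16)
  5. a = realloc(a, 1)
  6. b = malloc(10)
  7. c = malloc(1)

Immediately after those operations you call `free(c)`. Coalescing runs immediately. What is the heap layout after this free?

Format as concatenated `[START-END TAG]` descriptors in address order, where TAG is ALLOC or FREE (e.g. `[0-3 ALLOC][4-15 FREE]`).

Op 1: a = malloc(8) -> a = 0; heap: [0-7 ALLOC][8-35 FREE]
Op 2: a = realloc(a, 1) -> a = 0; heap: [0-0 ALLOC][1-35 FREE]
Op 3: a = realloc(a, 7) -> a = 0; heap: [0-6 ALLOC][7-35 FREE]
Op 4: a = realloc(a, 16) -> a = 0; heap: [0-15 ALLOC][16-35 FREE]
Op 5: a = realloc(a, 1) -> a = 0; heap: [0-0 ALLOC][1-35 FREE]
Op 6: b = malloc(10) -> b = 1; heap: [0-0 ALLOC][1-10 ALLOC][11-35 FREE]
Op 7: c = malloc(1) -> c = 11; heap: [0-0 ALLOC][1-10 ALLOC][11-11 ALLOC][12-35 FREE]
free(c): c = 11 -> block [11-11 ALLOC]; mark free, coalesce with adjacent free neighbors -> [0-0 ALLOC][1-10 ALLOC][11-35 FREE]

Answer: [0-0 ALLOC][1-10 ALLOC][11-35 FREE]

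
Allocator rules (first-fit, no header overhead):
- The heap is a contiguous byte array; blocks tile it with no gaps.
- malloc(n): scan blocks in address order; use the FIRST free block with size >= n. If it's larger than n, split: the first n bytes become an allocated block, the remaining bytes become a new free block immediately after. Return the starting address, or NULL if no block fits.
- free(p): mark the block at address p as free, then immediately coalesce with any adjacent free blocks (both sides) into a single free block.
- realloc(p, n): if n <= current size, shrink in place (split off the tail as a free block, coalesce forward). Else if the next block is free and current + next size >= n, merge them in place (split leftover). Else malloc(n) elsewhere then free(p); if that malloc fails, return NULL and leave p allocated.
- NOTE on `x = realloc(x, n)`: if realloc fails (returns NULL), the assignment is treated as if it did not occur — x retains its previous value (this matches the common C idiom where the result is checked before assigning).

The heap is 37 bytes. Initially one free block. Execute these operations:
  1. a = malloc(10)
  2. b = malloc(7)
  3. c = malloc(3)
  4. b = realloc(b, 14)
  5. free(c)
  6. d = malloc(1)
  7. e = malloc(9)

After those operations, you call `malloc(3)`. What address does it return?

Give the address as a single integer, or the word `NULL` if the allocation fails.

Answer: 34

Derivation:
Op 1: a = malloc(10) -> a = 0; heap: [0-9 ALLOC][10-36 FREE]
Op 2: b = malloc(7) -> b = 10; heap: [0-9 ALLOC][10-16 ALLOC][17-36 FREE]
Op 3: c = malloc(3) -> c = 17; heap: [0-9 ALLOC][10-16 ALLOC][17-19 ALLOC][20-36 FREE]
Op 4: b = realloc(b, 14) -> b = 20; heap: [0-9 ALLOC][10-16 FREE][17-19 ALLOC][20-33 ALLOC][34-36 FREE]
Op 5: free(c) -> (freed c); heap: [0-9 ALLOC][10-19 FREE][20-33 ALLOC][34-36 FREE]
Op 6: d = malloc(1) -> d = 10; heap: [0-9 ALLOC][10-10 ALLOC][11-19 FREE][20-33 ALLOC][34-36 FREE]
Op 7: e = malloc(9) -> e = 11; heap: [0-9 ALLOC][10-10 ALLOC][11-19 ALLOC][20-33 ALLOC][34-36 FREE]
malloc(3): first-fit scan over [0-9 ALLOC][10-10 ALLOC][11-19 ALLOC][20-33 ALLOC][34-36 FREE] -> 34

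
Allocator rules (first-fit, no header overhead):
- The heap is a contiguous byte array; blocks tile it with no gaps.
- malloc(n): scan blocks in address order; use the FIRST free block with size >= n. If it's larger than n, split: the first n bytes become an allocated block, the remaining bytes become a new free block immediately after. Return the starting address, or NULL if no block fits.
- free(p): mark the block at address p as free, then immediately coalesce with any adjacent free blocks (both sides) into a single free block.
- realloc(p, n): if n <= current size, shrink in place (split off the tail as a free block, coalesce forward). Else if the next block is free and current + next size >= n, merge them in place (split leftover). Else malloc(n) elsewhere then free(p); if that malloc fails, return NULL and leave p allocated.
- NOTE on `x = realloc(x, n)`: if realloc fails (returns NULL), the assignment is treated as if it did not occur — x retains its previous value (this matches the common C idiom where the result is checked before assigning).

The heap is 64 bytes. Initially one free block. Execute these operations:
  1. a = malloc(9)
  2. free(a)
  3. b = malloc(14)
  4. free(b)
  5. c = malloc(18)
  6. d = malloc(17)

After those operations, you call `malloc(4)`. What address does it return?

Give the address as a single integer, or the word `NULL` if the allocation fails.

Op 1: a = malloc(9) -> a = 0; heap: [0-8 ALLOC][9-63 FREE]
Op 2: free(a) -> (freed a); heap: [0-63 FREE]
Op 3: b = malloc(14) -> b = 0; heap: [0-13 ALLOC][14-63 FREE]
Op 4: free(b) -> (freed b); heap: [0-63 FREE]
Op 5: c = malloc(18) -> c = 0; heap: [0-17 ALLOC][18-63 FREE]
Op 6: d = malloc(17) -> d = 18; heap: [0-17 ALLOC][18-34 ALLOC][35-63 FREE]
malloc(4): first-fit scan over [0-17 ALLOC][18-34 ALLOC][35-63 FREE] -> 35

Answer: 35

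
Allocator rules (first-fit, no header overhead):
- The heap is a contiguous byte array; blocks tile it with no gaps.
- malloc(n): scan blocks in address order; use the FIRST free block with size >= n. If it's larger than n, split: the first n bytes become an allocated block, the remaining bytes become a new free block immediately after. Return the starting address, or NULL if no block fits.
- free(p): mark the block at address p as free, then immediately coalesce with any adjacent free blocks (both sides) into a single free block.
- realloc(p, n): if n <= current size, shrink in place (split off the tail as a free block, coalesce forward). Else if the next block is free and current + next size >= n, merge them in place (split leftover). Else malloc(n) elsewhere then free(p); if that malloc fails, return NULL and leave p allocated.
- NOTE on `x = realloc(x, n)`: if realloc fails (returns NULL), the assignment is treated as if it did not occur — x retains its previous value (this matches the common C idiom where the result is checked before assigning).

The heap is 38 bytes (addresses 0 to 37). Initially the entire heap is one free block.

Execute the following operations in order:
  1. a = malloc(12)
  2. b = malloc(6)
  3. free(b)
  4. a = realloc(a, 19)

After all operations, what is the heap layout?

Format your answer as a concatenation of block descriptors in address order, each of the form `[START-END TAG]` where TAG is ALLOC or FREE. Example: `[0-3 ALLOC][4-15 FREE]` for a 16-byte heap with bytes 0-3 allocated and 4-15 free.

Answer: [0-18 ALLOC][19-37 FREE]

Derivation:
Op 1: a = malloc(12) -> a = 0; heap: [0-11 ALLOC][12-37 FREE]
Op 2: b = malloc(6) -> b = 12; heap: [0-11 ALLOC][12-17 ALLOC][18-37 FREE]
Op 3: free(b) -> (freed b); heap: [0-11 ALLOC][12-37 FREE]
Op 4: a = realloc(a, 19) -> a = 0; heap: [0-18 ALLOC][19-37 FREE]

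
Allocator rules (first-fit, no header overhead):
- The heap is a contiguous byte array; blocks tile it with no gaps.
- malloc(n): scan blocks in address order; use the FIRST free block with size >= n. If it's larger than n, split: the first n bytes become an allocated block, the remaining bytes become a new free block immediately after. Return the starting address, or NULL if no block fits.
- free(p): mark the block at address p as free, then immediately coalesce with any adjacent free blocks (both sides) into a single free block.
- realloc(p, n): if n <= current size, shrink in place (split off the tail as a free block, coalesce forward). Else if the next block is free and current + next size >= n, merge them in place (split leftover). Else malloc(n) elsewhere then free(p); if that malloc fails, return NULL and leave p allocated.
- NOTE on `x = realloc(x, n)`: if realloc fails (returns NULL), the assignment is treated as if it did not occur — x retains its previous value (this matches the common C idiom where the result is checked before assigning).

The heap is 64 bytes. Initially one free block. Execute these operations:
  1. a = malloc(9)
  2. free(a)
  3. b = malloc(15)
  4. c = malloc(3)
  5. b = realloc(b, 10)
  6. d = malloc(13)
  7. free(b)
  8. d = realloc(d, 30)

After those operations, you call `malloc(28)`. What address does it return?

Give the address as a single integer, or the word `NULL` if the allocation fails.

Op 1: a = malloc(9) -> a = 0; heap: [0-8 ALLOC][9-63 FREE]
Op 2: free(a) -> (freed a); heap: [0-63 FREE]
Op 3: b = malloc(15) -> b = 0; heap: [0-14 ALLOC][15-63 FREE]
Op 4: c = malloc(3) -> c = 15; heap: [0-14 ALLOC][15-17 ALLOC][18-63 FREE]
Op 5: b = realloc(b, 10) -> b = 0; heap: [0-9 ALLOC][10-14 FREE][15-17 ALLOC][18-63 FREE]
Op 6: d = malloc(13) -> d = 18; heap: [0-9 ALLOC][10-14 FREE][15-17 ALLOC][18-30 ALLOC][31-63 FREE]
Op 7: free(b) -> (freed b); heap: [0-14 FREE][15-17 ALLOC][18-30 ALLOC][31-63 FREE]
Op 8: d = realloc(d, 30) -> d = 18; heap: [0-14 FREE][15-17 ALLOC][18-47 ALLOC][48-63 FREE]
malloc(28): first-fit scan over [0-14 FREE][15-17 ALLOC][18-47 ALLOC][48-63 FREE] -> NULL

Answer: NULL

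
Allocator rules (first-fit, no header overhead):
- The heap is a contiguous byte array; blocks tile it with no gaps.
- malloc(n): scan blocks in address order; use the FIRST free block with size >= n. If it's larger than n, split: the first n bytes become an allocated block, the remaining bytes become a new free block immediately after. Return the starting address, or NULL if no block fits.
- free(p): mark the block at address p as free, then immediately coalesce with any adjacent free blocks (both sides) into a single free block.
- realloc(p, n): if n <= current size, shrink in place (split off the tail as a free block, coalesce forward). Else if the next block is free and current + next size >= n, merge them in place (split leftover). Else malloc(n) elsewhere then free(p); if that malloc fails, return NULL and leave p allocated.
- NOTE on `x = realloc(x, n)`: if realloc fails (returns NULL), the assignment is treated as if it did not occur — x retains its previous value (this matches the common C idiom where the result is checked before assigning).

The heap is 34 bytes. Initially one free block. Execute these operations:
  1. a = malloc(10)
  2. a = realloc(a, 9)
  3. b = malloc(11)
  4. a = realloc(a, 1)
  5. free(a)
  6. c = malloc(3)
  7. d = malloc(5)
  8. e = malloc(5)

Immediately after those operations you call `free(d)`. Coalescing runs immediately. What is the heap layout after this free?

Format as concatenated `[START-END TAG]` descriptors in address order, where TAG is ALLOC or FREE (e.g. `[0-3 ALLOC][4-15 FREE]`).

Answer: [0-2 ALLOC][3-8 FREE][9-19 ALLOC][20-24 ALLOC][25-33 FREE]

Derivation:
Op 1: a = malloc(10) -> a = 0; heap: [0-9 ALLOC][10-33 FREE]
Op 2: a = realloc(a, 9) -> a = 0; heap: [0-8 ALLOC][9-33 FREE]
Op 3: b = malloc(11) -> b = 9; heap: [0-8 ALLOC][9-19 ALLOC][20-33 FREE]
Op 4: a = realloc(a, 1) -> a = 0; heap: [0-0 ALLOC][1-8 FREE][9-19 ALLOC][20-33 FREE]
Op 5: free(a) -> (freed a); heap: [0-8 FREE][9-19 ALLOC][20-33 FREE]
Op 6: c = malloc(3) -> c = 0; heap: [0-2 ALLOC][3-8 FREE][9-19 ALLOC][20-33 FREE]
Op 7: d = malloc(5) -> d = 3; heap: [0-2 ALLOC][3-7 ALLOC][8-8 FREE][9-19 ALLOC][20-33 FREE]
Op 8: e = malloc(5) -> e = 20; heap: [0-2 ALLOC][3-7 ALLOC][8-8 FREE][9-19 ALLOC][20-24 ALLOC][25-33 FREE]
free(d): d = 3 -> block [3-7 ALLOC]; mark free, coalesce with adjacent free neighbors -> [0-2 ALLOC][3-8 FREE][9-19 ALLOC][20-24 ALLOC][25-33 FREE]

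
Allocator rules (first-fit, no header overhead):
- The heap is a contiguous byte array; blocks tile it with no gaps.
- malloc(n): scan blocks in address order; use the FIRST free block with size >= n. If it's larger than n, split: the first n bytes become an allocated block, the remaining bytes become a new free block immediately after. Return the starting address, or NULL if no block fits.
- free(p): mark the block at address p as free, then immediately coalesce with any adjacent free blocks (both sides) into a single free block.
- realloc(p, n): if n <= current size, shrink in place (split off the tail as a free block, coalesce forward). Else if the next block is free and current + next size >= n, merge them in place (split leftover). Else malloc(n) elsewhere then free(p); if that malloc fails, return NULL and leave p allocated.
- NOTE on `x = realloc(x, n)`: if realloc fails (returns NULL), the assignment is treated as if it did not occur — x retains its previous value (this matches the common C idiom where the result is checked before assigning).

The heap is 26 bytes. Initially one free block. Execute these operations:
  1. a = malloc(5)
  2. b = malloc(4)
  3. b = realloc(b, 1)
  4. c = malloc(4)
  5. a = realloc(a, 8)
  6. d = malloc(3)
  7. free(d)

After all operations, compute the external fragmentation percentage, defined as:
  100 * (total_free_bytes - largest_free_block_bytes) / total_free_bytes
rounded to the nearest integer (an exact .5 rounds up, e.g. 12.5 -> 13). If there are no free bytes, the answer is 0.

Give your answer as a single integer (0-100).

Answer: 38

Derivation:
Op 1: a = malloc(5) -> a = 0; heap: [0-4 ALLOC][5-25 FREE]
Op 2: b = malloc(4) -> b = 5; heap: [0-4 ALLOC][5-8 ALLOC][9-25 FREE]
Op 3: b = realloc(b, 1) -> b = 5; heap: [0-4 ALLOC][5-5 ALLOC][6-25 FREE]
Op 4: c = malloc(4) -> c = 6; heap: [0-4 ALLOC][5-5 ALLOC][6-9 ALLOC][10-25 FREE]
Op 5: a = realloc(a, 8) -> a = 10; heap: [0-4 FREE][5-5 ALLOC][6-9 ALLOC][10-17 ALLOC][18-25 FREE]
Op 6: d = malloc(3) -> d = 0; heap: [0-2 ALLOC][3-4 FREE][5-5 ALLOC][6-9 ALLOC][10-17 ALLOC][18-25 FREE]
Op 7: free(d) -> (freed d); heap: [0-4 FREE][5-5 ALLOC][6-9 ALLOC][10-17 ALLOC][18-25 FREE]
Free blocks: [5 8] total_free=13 largest=8 -> 100*(13-8)/13 = 500/13 ≈ 38.462 -> rounds to 38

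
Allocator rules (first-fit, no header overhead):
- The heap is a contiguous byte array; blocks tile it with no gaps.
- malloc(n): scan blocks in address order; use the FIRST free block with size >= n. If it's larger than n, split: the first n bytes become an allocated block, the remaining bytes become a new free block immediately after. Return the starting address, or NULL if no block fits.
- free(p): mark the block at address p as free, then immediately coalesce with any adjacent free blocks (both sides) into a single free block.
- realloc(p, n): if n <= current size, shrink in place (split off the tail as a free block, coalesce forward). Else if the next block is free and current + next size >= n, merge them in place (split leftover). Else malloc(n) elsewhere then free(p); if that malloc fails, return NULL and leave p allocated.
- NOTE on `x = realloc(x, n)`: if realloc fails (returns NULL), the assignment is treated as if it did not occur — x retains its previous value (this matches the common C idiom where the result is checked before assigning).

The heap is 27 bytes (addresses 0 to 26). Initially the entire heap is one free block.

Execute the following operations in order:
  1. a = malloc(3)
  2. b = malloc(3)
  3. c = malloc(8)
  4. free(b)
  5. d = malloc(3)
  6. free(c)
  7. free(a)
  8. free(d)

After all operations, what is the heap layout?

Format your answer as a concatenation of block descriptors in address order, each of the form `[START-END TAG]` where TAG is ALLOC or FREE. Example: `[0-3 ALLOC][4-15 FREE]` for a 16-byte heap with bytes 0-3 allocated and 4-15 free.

Op 1: a = malloc(3) -> a = 0; heap: [0-2 ALLOC][3-26 FREE]
Op 2: b = malloc(3) -> b = 3; heap: [0-2 ALLOC][3-5 ALLOC][6-26 FREE]
Op 3: c = malloc(8) -> c = 6; heap: [0-2 ALLOC][3-5 ALLOC][6-13 ALLOC][14-26 FREE]
Op 4: free(b) -> (freed b); heap: [0-2 ALLOC][3-5 FREE][6-13 ALLOC][14-26 FREE]
Op 5: d = malloc(3) -> d = 3; heap: [0-2 ALLOC][3-5 ALLOC][6-13 ALLOC][14-26 FREE]
Op 6: free(c) -> (freed c); heap: [0-2 ALLOC][3-5 ALLOC][6-26 FREE]
Op 7: free(a) -> (freed a); heap: [0-2 FREE][3-5 ALLOC][6-26 FREE]
Op 8: free(d) -> (freed d); heap: [0-26 FREE]

Answer: [0-26 FREE]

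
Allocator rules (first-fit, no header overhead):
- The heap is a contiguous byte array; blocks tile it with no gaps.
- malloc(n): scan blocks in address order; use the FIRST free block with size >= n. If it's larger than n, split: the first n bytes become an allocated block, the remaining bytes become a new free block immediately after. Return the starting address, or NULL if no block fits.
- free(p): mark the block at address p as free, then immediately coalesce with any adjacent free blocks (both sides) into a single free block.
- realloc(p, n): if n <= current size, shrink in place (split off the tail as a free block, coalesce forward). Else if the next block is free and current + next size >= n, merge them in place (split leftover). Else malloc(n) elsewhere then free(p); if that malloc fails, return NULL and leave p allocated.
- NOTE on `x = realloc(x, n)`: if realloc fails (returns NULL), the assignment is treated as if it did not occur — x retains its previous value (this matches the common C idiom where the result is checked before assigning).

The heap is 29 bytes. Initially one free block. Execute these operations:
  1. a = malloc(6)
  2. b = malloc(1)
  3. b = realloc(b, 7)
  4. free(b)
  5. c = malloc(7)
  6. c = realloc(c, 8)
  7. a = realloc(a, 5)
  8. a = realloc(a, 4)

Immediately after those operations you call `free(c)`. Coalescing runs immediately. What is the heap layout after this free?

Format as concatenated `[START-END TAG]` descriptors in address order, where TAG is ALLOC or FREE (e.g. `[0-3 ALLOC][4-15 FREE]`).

Op 1: a = malloc(6) -> a = 0; heap: [0-5 ALLOC][6-28 FREE]
Op 2: b = malloc(1) -> b = 6; heap: [0-5 ALLOC][6-6 ALLOC][7-28 FREE]
Op 3: b = realloc(b, 7) -> b = 6; heap: [0-5 ALLOC][6-12 ALLOC][13-28 FREE]
Op 4: free(b) -> (freed b); heap: [0-5 ALLOC][6-28 FREE]
Op 5: c = malloc(7) -> c = 6; heap: [0-5 ALLOC][6-12 ALLOC][13-28 FREE]
Op 6: c = realloc(c, 8) -> c = 6; heap: [0-5 ALLOC][6-13 ALLOC][14-28 FREE]
Op 7: a = realloc(a, 5) -> a = 0; heap: [0-4 ALLOC][5-5 FREE][6-13 ALLOC][14-28 FREE]
Op 8: a = realloc(a, 4) -> a = 0; heap: [0-3 ALLOC][4-5 FREE][6-13 ALLOC][14-28 FREE]
free(c): c = 6 -> block [6-13 ALLOC]; mark free, coalesce with adjacent free neighbors -> [0-3 ALLOC][4-28 FREE]

Answer: [0-3 ALLOC][4-28 FREE]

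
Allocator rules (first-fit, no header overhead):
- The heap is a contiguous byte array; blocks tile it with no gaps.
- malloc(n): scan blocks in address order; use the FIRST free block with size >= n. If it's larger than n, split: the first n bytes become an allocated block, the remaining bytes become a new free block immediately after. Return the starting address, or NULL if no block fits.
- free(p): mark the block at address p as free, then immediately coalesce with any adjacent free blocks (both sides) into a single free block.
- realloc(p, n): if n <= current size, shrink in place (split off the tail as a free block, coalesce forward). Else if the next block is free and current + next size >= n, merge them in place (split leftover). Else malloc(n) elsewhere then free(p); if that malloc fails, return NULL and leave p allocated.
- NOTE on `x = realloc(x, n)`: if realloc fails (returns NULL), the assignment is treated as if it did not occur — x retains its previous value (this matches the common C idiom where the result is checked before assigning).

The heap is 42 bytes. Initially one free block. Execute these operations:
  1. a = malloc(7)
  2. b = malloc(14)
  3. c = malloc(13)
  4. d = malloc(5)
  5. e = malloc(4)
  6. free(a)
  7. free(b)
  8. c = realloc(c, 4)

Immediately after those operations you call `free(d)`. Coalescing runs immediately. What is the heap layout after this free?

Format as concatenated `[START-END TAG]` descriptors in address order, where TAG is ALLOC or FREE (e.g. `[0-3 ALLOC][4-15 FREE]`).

Answer: [0-20 FREE][21-24 ALLOC][25-41 FREE]

Derivation:
Op 1: a = malloc(7) -> a = 0; heap: [0-6 ALLOC][7-41 FREE]
Op 2: b = malloc(14) -> b = 7; heap: [0-6 ALLOC][7-20 ALLOC][21-41 FREE]
Op 3: c = malloc(13) -> c = 21; heap: [0-6 ALLOC][7-20 ALLOC][21-33 ALLOC][34-41 FREE]
Op 4: d = malloc(5) -> d = 34; heap: [0-6 ALLOC][7-20 ALLOC][21-33 ALLOC][34-38 ALLOC][39-41 FREE]
Op 5: e = malloc(4) -> e = NULL; heap: [0-6 ALLOC][7-20 ALLOC][21-33 ALLOC][34-38 ALLOC][39-41 FREE]
Op 6: free(a) -> (freed a); heap: [0-6 FREE][7-20 ALLOC][21-33 ALLOC][34-38 ALLOC][39-41 FREE]
Op 7: free(b) -> (freed b); heap: [0-20 FREE][21-33 ALLOC][34-38 ALLOC][39-41 FREE]
Op 8: c = realloc(c, 4) -> c = 21; heap: [0-20 FREE][21-24 ALLOC][25-33 FREE][34-38 ALLOC][39-41 FREE]
free(d): d = 34 -> block [34-38 ALLOC]; mark free, coalesce with adjacent free neighbors -> [0-20 FREE][21-24 ALLOC][25-41 FREE]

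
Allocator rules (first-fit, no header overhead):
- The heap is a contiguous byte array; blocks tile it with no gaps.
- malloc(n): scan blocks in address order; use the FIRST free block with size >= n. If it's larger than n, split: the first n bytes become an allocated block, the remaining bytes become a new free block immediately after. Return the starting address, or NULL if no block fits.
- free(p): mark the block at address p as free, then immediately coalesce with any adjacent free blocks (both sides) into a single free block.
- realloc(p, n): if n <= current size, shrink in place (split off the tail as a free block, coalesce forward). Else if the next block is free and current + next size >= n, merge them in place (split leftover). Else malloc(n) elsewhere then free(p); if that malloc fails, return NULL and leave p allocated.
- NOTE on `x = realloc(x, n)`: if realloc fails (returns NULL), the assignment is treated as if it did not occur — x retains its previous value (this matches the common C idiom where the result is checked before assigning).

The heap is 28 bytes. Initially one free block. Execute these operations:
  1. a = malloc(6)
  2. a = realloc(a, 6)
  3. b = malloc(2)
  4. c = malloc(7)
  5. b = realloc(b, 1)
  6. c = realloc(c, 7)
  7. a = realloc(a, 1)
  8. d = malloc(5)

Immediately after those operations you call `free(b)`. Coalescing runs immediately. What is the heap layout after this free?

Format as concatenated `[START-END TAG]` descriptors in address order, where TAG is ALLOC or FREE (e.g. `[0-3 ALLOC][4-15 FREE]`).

Answer: [0-0 ALLOC][1-5 ALLOC][6-7 FREE][8-14 ALLOC][15-27 FREE]

Derivation:
Op 1: a = malloc(6) -> a = 0; heap: [0-5 ALLOC][6-27 FREE]
Op 2: a = realloc(a, 6) -> a = 0; heap: [0-5 ALLOC][6-27 FREE]
Op 3: b = malloc(2) -> b = 6; heap: [0-5 ALLOC][6-7 ALLOC][8-27 FREE]
Op 4: c = malloc(7) -> c = 8; heap: [0-5 ALLOC][6-7 ALLOC][8-14 ALLOC][15-27 FREE]
Op 5: b = realloc(b, 1) -> b = 6; heap: [0-5 ALLOC][6-6 ALLOC][7-7 FREE][8-14 ALLOC][15-27 FREE]
Op 6: c = realloc(c, 7) -> c = 8; heap: [0-5 ALLOC][6-6 ALLOC][7-7 FREE][8-14 ALLOC][15-27 FREE]
Op 7: a = realloc(a, 1) -> a = 0; heap: [0-0 ALLOC][1-5 FREE][6-6 ALLOC][7-7 FREE][8-14 ALLOC][15-27 FREE]
Op 8: d = malloc(5) -> d = 1; heap: [0-0 ALLOC][1-5 ALLOC][6-6 ALLOC][7-7 FREE][8-14 ALLOC][15-27 FREE]
free(b): b = 6 -> block [6-6 ALLOC]; mark free, coalesce with adjacent free neighbors -> [0-0 ALLOC][1-5 ALLOC][6-7 FREE][8-14 ALLOC][15-27 FREE]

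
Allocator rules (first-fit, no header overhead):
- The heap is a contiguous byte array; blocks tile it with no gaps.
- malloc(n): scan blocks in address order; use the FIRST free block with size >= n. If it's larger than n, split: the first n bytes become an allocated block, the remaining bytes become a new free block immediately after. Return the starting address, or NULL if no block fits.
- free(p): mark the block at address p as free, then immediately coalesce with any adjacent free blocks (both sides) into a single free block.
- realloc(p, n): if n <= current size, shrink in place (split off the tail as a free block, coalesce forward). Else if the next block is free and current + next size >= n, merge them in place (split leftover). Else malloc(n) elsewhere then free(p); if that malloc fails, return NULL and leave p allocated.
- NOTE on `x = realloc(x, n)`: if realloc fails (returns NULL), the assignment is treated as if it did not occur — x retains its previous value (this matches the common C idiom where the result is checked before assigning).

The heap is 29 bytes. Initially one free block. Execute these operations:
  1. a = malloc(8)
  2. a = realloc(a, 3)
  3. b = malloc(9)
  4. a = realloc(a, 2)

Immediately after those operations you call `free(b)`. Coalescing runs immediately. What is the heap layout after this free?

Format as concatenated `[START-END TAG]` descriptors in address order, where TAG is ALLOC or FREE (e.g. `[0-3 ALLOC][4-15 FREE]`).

Op 1: a = malloc(8) -> a = 0; heap: [0-7 ALLOC][8-28 FREE]
Op 2: a = realloc(a, 3) -> a = 0; heap: [0-2 ALLOC][3-28 FREE]
Op 3: b = malloc(9) -> b = 3; heap: [0-2 ALLOC][3-11 ALLOC][12-28 FREE]
Op 4: a = realloc(a, 2) -> a = 0; heap: [0-1 ALLOC][2-2 FREE][3-11 ALLOC][12-28 FREE]
free(b): b = 3 -> block [3-11 ALLOC]; mark free, coalesce with adjacent free neighbors -> [0-1 ALLOC][2-28 FREE]

Answer: [0-1 ALLOC][2-28 FREE]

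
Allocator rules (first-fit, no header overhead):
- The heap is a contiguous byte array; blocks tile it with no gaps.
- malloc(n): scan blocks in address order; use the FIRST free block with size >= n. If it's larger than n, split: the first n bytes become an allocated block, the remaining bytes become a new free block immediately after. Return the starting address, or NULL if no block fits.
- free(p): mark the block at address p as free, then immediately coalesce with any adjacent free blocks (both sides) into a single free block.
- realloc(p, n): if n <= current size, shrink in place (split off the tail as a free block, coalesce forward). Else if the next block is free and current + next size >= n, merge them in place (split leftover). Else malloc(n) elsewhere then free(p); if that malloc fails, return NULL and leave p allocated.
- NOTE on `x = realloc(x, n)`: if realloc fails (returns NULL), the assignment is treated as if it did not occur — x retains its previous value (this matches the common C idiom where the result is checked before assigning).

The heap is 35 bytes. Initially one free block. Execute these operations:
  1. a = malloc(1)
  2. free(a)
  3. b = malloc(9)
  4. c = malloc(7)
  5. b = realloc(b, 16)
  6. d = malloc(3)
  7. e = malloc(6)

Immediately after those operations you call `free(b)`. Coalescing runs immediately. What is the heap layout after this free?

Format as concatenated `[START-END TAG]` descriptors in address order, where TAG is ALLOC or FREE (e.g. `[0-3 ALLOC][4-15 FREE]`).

Op 1: a = malloc(1) -> a = 0; heap: [0-0 ALLOC][1-34 FREE]
Op 2: free(a) -> (freed a); heap: [0-34 FREE]
Op 3: b = malloc(9) -> b = 0; heap: [0-8 ALLOC][9-34 FREE]
Op 4: c = malloc(7) -> c = 9; heap: [0-8 ALLOC][9-15 ALLOC][16-34 FREE]
Op 5: b = realloc(b, 16) -> b = 16; heap: [0-8 FREE][9-15 ALLOC][16-31 ALLOC][32-34 FREE]
Op 6: d = malloc(3) -> d = 0; heap: [0-2 ALLOC][3-8 FREE][9-15 ALLOC][16-31 ALLOC][32-34 FREE]
Op 7: e = malloc(6) -> e = 3; heap: [0-2 ALLOC][3-8 ALLOC][9-15 ALLOC][16-31 ALLOC][32-34 FREE]
free(b): b = 16 -> block [16-31 ALLOC]; mark free, coalesce with adjacent free neighbors -> [0-2 ALLOC][3-8 ALLOC][9-15 ALLOC][16-34 FREE]

Answer: [0-2 ALLOC][3-8 ALLOC][9-15 ALLOC][16-34 FREE]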